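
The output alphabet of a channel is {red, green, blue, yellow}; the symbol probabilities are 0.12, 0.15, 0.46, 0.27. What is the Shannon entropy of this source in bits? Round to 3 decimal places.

H = −Σ pᵢ log₂ pᵢ.
−0.12·log₂(0.12) = 0.3671
−0.15·log₂(0.15) = 0.4105
−0.46·log₂(0.46) = 0.5153
−0.27·log₂(0.27) = 0.5100
Sum ≈ 1.8030 → 1.803 bits.

1.803 bits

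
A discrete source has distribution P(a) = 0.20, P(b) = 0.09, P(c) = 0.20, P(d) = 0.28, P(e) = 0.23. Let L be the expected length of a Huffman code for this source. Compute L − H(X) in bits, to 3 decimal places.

0.047 bits

Entropy H = −Σ p log₂ p ≈ 2.2433 bits.
Huffman merges: 9/100+1/5→29/100; 1/5+23/100→43/100; 7/25+29/100→57/100; 43/100+57/100→1. L = 229/100 ≈ 2.2900.
L − H = 2.2900 − 2.2433 = 0.047 bits.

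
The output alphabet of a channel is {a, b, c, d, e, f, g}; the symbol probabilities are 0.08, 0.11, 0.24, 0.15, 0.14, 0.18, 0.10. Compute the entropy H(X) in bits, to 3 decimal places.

2.721 bits

H = −Σ pᵢ log₂ pᵢ.
−0.08·log₂(0.08) = 0.2915
−0.11·log₂(0.11) = 0.3503
−0.24·log₂(0.24) = 0.4941
−0.15·log₂(0.15) = 0.4105
−0.14·log₂(0.14) = 0.3971
−0.18·log₂(0.18) = 0.4453
−0.10·log₂(0.10) = 0.3322
Sum ≈ 2.7211 → 2.721 bits.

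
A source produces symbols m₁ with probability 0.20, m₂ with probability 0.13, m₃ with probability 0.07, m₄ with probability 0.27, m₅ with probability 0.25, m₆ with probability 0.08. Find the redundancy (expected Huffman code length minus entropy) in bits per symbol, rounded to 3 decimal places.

0.013 bits

Entropy H = −Σ p log₂ p ≈ 2.4171 bits.
Huffman merges: 7/100+2/25→3/20; 13/100+3/20→7/25; 1/5+1/4→9/20; 27/100+7/25→11/20; 9/20+11/20→1. L = 243/100 ≈ 2.4300.
L − H = 2.4300 − 2.4171 = 0.013 bits.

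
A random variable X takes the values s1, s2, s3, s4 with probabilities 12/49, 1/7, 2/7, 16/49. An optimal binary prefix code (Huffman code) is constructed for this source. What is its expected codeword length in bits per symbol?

2 bits/symbol

Repeatedly combine the two least-probable nodes; the expected code length is the sum of the merged weights.
merge 1/7 + 12/49 → 19/49
merge 2/7 + 16/49 → 30/49
merge 19/49 + 30/49 → 1
L = 19/49 + 30/49 + 1 = 2 bits/symbol.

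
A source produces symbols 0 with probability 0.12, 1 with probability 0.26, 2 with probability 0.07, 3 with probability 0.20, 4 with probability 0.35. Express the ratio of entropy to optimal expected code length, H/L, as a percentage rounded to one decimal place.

Entropy H = −Σ p log₂ p ≈ 2.1354 bits.
Huffman merges: 7/100+3/25→19/100; 19/100+1/5→39/100; 13/50+7/20→61/100; 39/100+61/100→1. L = 219/100 ≈ 2.1900.
Efficiency = H/L = 2.1354/2.1900 = 97.5%.

97.5%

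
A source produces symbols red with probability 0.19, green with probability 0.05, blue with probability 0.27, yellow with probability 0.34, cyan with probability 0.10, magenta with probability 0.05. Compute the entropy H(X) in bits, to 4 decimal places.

2.2588 bits

H = −Σ pᵢ log₂ pᵢ.
−0.19·log₂(0.19) = 0.4552
−0.05·log₂(0.05) = 0.2161
−0.27·log₂(0.27) = 0.5100
−0.34·log₂(0.34) = 0.5292
−0.10·log₂(0.10) = 0.3322
−0.05·log₂(0.05) = 0.2161
Sum ≈ 2.2588 → 2.2588 bits.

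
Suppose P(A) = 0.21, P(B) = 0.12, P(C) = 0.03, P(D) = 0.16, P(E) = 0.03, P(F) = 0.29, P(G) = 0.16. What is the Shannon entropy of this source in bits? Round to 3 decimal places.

2.507 bits

H = −Σ pᵢ log₂ pᵢ.
−0.21·log₂(0.21) = 0.4728
−0.12·log₂(0.12) = 0.3671
−0.03·log₂(0.03) = 0.1518
−0.16·log₂(0.16) = 0.4230
−0.03·log₂(0.03) = 0.1518
−0.29·log₂(0.29) = 0.5179
−0.16·log₂(0.16) = 0.4230
Sum ≈ 2.5074 → 2.507 bits.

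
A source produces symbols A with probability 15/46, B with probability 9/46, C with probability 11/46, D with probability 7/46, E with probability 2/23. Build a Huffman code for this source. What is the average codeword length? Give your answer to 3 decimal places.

2.239 bits/symbol

Repeatedly combine the two least-probable nodes; the expected code length is the sum of the merged weights.
merge 2/23 + 7/46 → 11/46
merge 9/46 + 11/46 → 10/23
merge 11/46 + 15/46 → 13/23
merge 10/23 + 13/23 → 1
L = 11/46 + 10/23 + 13/23 + 1 = 103/46 ≈ 2.239 bits/symbol.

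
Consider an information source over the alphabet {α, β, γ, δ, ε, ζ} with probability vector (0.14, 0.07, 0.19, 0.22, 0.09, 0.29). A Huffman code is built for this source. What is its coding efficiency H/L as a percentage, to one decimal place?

Entropy H = −Σ p log₂ p ≈ 2.4320 bits.
Huffman merges: 7/100+9/100→4/25; 7/50+4/25→3/10; 19/100+11/50→41/100; 29/100+3/10→59/100; 41/100+59/100→1. L = 123/50 ≈ 2.4600.
Efficiency = H/L = 2.4320/2.4600 = 98.9%.

98.9%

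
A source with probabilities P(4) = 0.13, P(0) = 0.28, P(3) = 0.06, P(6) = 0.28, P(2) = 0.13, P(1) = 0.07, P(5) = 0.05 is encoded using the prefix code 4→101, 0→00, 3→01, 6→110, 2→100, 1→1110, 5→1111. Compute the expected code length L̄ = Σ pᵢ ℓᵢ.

2.78 bits/symbol

L̄ = Σ pᵢ·ℓᵢ = 0.13·3 + 0.28·2 + 0.06·2 + 0.28·3 + 0.13·3 + 0.07·4 + 0.05·4 = 2.78 bits/symbol.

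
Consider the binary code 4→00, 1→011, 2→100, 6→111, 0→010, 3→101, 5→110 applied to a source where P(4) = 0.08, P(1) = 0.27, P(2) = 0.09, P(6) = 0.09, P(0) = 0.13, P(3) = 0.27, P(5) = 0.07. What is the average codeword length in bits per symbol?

L̄ = Σ pᵢ·ℓᵢ = 0.08·2 + 0.27·3 + 0.09·3 + 0.09·3 + 0.13·3 + 0.27·3 + 0.07·3 = 2.92 bits/symbol.

2.92 bits/symbol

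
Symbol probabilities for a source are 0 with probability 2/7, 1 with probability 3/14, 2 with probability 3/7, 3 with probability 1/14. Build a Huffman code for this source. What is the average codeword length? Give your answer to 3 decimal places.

Repeatedly combine the two least-probable nodes; the expected code length is the sum of the merged weights.
merge 1/14 + 3/14 → 2/7
merge 2/7 + 2/7 → 4/7
merge 3/7 + 4/7 → 1
L = 2/7 + 4/7 + 1 = 13/7 ≈ 1.857 bits/symbol.

1.857 bits/symbol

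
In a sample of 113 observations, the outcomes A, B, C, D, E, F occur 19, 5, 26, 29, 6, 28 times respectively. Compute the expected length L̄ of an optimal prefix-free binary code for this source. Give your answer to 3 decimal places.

Probabilities are the counts divided by 113.
Repeatedly combine the two least-probable nodes; the expected code length is the sum of the merged weights.
merge 5/113 + 6/113 → 11/113
merge 11/113 + 19/113 → 30/113
merge 26/113 + 28/113 → 54/113
merge 29/113 + 30/113 → 59/113
merge 54/113 + 59/113 → 1
L = 11/113 + 30/113 + 54/113 + 59/113 + 1 = 267/113 ≈ 2.363 bits/symbol.

2.363 bits/symbol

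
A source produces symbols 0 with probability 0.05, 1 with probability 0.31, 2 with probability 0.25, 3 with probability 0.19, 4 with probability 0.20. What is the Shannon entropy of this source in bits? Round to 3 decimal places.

H = −Σ pᵢ log₂ pᵢ.
−0.05·log₂(0.05) = 0.2161
−0.31·log₂(0.31) = 0.5238
−0.25·log₂(0.25) = 0.5000
−0.19·log₂(0.19) = 0.4552
−0.20·log₂(0.20) = 0.4644
Sum ≈ 2.1595 → 2.160 bits.

2.160 bits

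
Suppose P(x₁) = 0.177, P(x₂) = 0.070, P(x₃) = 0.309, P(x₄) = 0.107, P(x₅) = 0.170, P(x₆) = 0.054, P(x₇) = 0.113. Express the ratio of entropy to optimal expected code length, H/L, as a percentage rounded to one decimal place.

98.4%

Entropy H = −Σ p log₂ p ≈ 2.5967 bits.
Huffman merges: 27/500+7/100→31/250; 107/1000+113/1000→11/50; 31/250+17/100→147/500; 177/1000+11/50→397/1000; 147/500+309/1000→603/1000; 397/1000+603/1000→1. L = 1319/500 ≈ 2.6380.
Efficiency = H/L = 2.5967/2.6380 = 98.4%.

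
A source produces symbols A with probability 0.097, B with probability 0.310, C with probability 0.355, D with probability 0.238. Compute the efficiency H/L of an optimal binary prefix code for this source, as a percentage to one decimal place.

Entropy H = −Σ p log₂ p ≈ 1.8736 bits.
Huffman merges: 97/1000+119/500→67/200; 31/100+67/200→129/200; 71/200+129/200→1. L = 99/50 ≈ 1.9800.
Efficiency = H/L = 1.8736/1.9800 = 94.6%.

94.6%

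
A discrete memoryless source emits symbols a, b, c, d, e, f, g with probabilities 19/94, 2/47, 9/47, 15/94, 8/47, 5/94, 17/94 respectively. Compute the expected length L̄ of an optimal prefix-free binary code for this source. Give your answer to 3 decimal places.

Repeatedly combine the two least-probable nodes; the expected code length is the sum of the merged weights.
merge 2/47 + 5/94 → 9/94
merge 9/94 + 15/94 → 12/47
merge 8/47 + 17/94 → 33/94
merge 9/47 + 19/94 → 37/94
merge 12/47 + 33/94 → 57/94
merge 37/94 + 57/94 → 1
L = 9/94 + 12/47 + 33/94 + 37/94 + 57/94 + 1 = 127/47 ≈ 2.702 bits/symbol.

2.702 bits/symbol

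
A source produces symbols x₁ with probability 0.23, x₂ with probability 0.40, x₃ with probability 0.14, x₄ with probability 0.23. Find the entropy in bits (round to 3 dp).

H = −Σ pᵢ log₂ pᵢ.
−0.23·log₂(0.23) = 0.4877
−0.40·log₂(0.40) = 0.5288
−0.14·log₂(0.14) = 0.3971
−0.23·log₂(0.23) = 0.4877
Sum ≈ 1.9012 → 1.901 bits.

1.901 bits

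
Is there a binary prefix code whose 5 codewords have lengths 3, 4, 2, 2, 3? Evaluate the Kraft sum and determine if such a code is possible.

0.8125; yes

With common denominator 2^4 = 16: Σ 2^(−ℓᵢ) = 2/16 + 1/16 + 4/16 + 4/16 + 2/16 = 13/16 = 0.8125.
Kraft's inequality requires Σ ≤ 1; here Σ = 0.8125 ≤ 1, so such a prefix code exists.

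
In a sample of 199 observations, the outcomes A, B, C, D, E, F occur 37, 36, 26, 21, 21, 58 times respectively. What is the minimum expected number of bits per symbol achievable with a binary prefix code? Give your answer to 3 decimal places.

2.523 bits/symbol

Probabilities are the counts divided by 199.
Repeatedly combine the two least-probable nodes; the expected code length is the sum of the merged weights.
merge 21/199 + 21/199 → 42/199
merge 26/199 + 36/199 → 62/199
merge 37/199 + 42/199 → 79/199
merge 58/199 + 62/199 → 120/199
merge 79/199 + 120/199 → 1
L = 42/199 + 62/199 + 79/199 + 120/199 + 1 = 502/199 ≈ 2.523 bits/symbol.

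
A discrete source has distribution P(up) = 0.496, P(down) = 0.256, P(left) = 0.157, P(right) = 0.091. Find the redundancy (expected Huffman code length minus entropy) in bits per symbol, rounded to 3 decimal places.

0.013 bits

Entropy H = −Σ p log₂ p ≈ 1.7390 bits.
Huffman merges: 91/1000+157/1000→31/125; 31/125+32/125→63/125; 62/125+63/125→1. L = 219/125 ≈ 1.7520.
L − H = 1.7520 − 1.7390 = 0.013 bits.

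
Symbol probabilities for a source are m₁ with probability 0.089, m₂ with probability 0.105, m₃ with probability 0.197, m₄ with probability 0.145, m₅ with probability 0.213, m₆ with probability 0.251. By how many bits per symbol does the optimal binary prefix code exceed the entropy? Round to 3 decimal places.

0.040 bits

Entropy H = −Σ p log₂ p ≈ 2.4935 bits.
Huffman merges: 89/1000+21/200→97/500; 29/200+97/500→339/1000; 197/1000+213/1000→41/100; 251/1000+339/1000→59/100; 41/100+59/100→1. L = 2533/1000 ≈ 2.5330.
L − H = 2.5330 − 2.4935 = 0.040 bits.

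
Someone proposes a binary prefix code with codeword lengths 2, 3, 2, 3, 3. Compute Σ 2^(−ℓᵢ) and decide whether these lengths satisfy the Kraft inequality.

0.875; yes

With common denominator 2^3 = 8: Σ 2^(−ℓᵢ) = 2/8 + 1/8 + 2/8 + 1/8 + 1/8 = 7/8 = 0.875.
Kraft's inequality requires Σ ≤ 1; here Σ = 0.875 ≤ 1, so such a prefix code exists.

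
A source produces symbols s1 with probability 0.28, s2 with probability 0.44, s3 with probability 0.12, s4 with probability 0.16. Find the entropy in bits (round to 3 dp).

1.825 bits

H = −Σ pᵢ log₂ pᵢ.
−0.28·log₂(0.28) = 0.5142
−0.44·log₂(0.44) = 0.5211
−0.12·log₂(0.12) = 0.3671
−0.16·log₂(0.16) = 0.4230
Sum ≈ 1.8255 → 1.825 bits.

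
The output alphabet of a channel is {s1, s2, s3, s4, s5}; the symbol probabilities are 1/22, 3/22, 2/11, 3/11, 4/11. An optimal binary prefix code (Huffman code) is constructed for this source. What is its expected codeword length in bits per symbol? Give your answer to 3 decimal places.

Repeatedly combine the two least-probable nodes; the expected code length is the sum of the merged weights.
merge 1/22 + 3/22 → 2/11
merge 2/11 + 2/11 → 4/11
merge 3/11 + 4/11 → 7/11
merge 4/11 + 7/11 → 1
L = 2/11 + 4/11 + 7/11 + 1 = 24/11 ≈ 2.182 bits/symbol.

2.182 bits/symbol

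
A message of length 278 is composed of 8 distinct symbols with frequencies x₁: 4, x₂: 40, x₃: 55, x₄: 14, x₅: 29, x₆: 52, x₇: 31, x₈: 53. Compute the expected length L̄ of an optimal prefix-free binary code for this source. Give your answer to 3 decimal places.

2.845 bits/symbol

Probabilities are the counts divided by 278.
Repeatedly combine the two least-probable nodes; the expected code length is the sum of the merged weights.
merge 2/139 + 7/139 → 9/139
merge 9/139 + 29/278 → 47/278
merge 31/278 + 20/139 → 71/278
merge 47/278 + 26/139 → 99/278
merge 53/278 + 55/278 → 54/139
merge 71/278 + 99/278 → 85/139
merge 54/139 + 85/139 → 1
L = 9/139 + 47/278 + 71/278 + 99/278 + 54/139 + 85/139 + 1 = 791/278 ≈ 2.845 bits/symbol.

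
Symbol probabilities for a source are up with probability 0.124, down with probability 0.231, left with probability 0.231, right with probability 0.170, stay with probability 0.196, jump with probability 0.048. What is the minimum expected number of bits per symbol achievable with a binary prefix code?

2.514 bits/symbol

Repeatedly combine the two least-probable nodes; the expected code length is the sum of the merged weights.
merge 6/125 + 31/250 → 43/250
merge 17/100 + 43/250 → 171/500
merge 49/250 + 231/1000 → 427/1000
merge 231/1000 + 171/500 → 573/1000
merge 427/1000 + 573/1000 → 1
L = 43/250 + 171/500 + 427/1000 + 573/1000 + 1 = 1257/500 = 2.514 bits/symbol.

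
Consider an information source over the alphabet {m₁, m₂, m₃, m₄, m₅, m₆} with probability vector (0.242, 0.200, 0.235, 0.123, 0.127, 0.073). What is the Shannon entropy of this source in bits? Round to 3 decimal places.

H = −Σ pᵢ log₂ pᵢ.
−0.242·log₂(0.242) = 0.4954
−0.200·log₂(0.200) = 0.4644
−0.235·log₂(0.235) = 0.4910
−0.123·log₂(0.123) = 0.3719
−0.127·log₂(0.127) = 0.3781
−0.073·log₂(0.073) = 0.2756
Sum ≈ 2.4763 → 2.476 bits.

2.476 bits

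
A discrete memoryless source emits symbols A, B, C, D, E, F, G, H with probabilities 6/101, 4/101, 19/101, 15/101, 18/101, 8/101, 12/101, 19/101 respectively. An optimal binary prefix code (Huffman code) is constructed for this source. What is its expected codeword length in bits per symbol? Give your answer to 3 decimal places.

2.901 bits/symbol

Repeatedly combine the two least-probable nodes; the expected code length is the sum of the merged weights.
merge 4/101 + 6/101 → 10/101
merge 8/101 + 10/101 → 18/101
merge 12/101 + 15/101 → 27/101
merge 18/101 + 18/101 → 36/101
merge 19/101 + 19/101 → 38/101
merge 27/101 + 36/101 → 63/101
merge 38/101 + 63/101 → 1
L = 10/101 + 18/101 + 27/101 + 36/101 + 38/101 + 63/101 + 1 = 293/101 ≈ 2.901 bits/symbol.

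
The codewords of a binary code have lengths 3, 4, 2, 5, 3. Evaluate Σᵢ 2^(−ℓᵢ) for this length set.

0.59375

With common denominator 2^5 = 32: Σ 2^(−ℓᵢ) = 4/32 + 2/32 + 8/32 + 1/32 + 4/32 = 19/32 = 0.59375.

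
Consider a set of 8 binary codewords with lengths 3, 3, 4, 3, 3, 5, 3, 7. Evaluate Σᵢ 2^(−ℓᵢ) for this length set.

0.7265625

With common denominator 2^7 = 128: Σ 2^(−ℓᵢ) = 16/128 + 16/128 + 8/128 + 16/128 + 16/128 + 4/128 + 16/128 + 1/128 = 93/128 = 0.7265625.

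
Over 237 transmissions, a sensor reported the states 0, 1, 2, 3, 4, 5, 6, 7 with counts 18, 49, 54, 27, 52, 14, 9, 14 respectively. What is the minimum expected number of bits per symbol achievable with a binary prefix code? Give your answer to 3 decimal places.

2.785 bits/symbol

Probabilities are the counts divided by 237.
Repeatedly combine the two least-probable nodes; the expected code length is the sum of the merged weights.
merge 3/79 + 14/237 → 23/237
merge 14/237 + 6/79 → 32/237
merge 23/237 + 9/79 → 50/237
merge 32/237 + 49/237 → 27/79
merge 50/237 + 52/237 → 34/79
merge 18/79 + 27/79 → 45/79
merge 34/79 + 45/79 → 1
L = 23/237 + 32/237 + 50/237 + 27/79 + 34/79 + 45/79 + 1 = 220/79 ≈ 2.785 bits/symbol.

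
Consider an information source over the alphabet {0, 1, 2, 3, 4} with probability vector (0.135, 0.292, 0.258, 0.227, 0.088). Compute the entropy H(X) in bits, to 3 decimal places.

H = −Σ pᵢ log₂ pᵢ.
−0.135·log₂(0.135) = 0.3900
−0.292·log₂(0.292) = 0.5186
−0.258·log₂(0.258) = 0.5043
−0.227·log₂(0.227) = 0.4856
−0.088·log₂(0.088) = 0.3086
Sum ≈ 2.2070 → 2.207 bits.

2.207 bits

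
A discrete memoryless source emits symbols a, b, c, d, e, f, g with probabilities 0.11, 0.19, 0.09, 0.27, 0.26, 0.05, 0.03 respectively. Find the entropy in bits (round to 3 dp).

2.501 bits

H = −Σ pᵢ log₂ pᵢ.
−0.11·log₂(0.11) = 0.3503
−0.19·log₂(0.19) = 0.4552
−0.09·log₂(0.09) = 0.3127
−0.27·log₂(0.27) = 0.5100
−0.26·log₂(0.26) = 0.5053
−0.05·log₂(0.05) = 0.2161
−0.03·log₂(0.03) = 0.1518
Sum ≈ 2.5013 → 2.501 bits.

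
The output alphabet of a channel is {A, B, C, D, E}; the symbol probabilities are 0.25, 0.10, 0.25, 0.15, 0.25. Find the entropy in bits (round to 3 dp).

2.243 bits

H = −Σ pᵢ log₂ pᵢ.
−0.25·log₂(0.25) = 0.5000
−0.10·log₂(0.10) = 0.3322
−0.25·log₂(0.25) = 0.5000
−0.15·log₂(0.15) = 0.4105
−0.25·log₂(0.25) = 0.5000
Sum ≈ 2.2427 → 2.243 bits.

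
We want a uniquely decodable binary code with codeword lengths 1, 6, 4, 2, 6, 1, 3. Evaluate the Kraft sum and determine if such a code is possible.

1.46875; no

With common denominator 2^6 = 64: Σ 2^(−ℓᵢ) = 32/64 + 1/64 + 4/64 + 16/64 + 1/64 + 32/64 + 8/64 = 94/64 = 1.46875.
Kraft's inequality requires Σ ≤ 1; here Σ = 1.46875 > 1, so no such prefix code exists.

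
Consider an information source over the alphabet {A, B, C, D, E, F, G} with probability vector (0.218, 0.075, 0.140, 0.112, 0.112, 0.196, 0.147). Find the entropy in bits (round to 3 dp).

H = −Σ pᵢ log₂ pᵢ.
−0.218·log₂(0.218) = 0.4791
−0.075·log₂(0.075) = 0.2803
−0.140·log₂(0.140) = 0.3971
−0.112·log₂(0.112) = 0.3537
−0.112·log₂(0.112) = 0.3537
−0.196·log₂(0.196) = 0.4608
−0.147·log₂(0.147) = 0.4066
Sum ≈ 2.7314 → 2.731 bits.

2.731 bits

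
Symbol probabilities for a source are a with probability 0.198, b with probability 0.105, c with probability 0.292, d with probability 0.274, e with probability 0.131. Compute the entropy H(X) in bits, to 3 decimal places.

H = −Σ pᵢ log₂ pᵢ.
−0.198·log₂(0.198) = 0.4626
−0.105·log₂(0.105) = 0.3414
−0.292·log₂(0.292) = 0.5186
−0.274·log₂(0.274) = 0.5118
−0.131·log₂(0.131) = 0.3841
Sum ≈ 2.2185 → 2.219 bits.

2.219 bits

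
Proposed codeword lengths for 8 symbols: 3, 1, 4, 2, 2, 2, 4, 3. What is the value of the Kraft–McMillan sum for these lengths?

With common denominator 2^4 = 16: Σ 2^(−ℓᵢ) = 2/16 + 8/16 + 1/16 + 4/16 + 4/16 + 4/16 + 1/16 + 2/16 = 26/16 = 1.625.

1.625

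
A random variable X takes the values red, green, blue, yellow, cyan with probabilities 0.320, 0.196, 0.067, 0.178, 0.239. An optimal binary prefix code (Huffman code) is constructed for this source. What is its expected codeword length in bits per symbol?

Repeatedly combine the two least-probable nodes; the expected code length is the sum of the merged weights.
merge 67/1000 + 89/500 → 49/200
merge 49/250 + 239/1000 → 87/200
merge 49/200 + 8/25 → 113/200
merge 87/200 + 113/200 → 1
L = 49/200 + 87/200 + 113/200 + 1 = 449/200 = 2.245 bits/symbol.

2.245 bits/symbol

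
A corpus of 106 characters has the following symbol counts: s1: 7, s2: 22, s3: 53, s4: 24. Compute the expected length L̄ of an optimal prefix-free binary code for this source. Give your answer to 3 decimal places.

1.774 bits/symbol

Probabilities are the counts divided by 106.
Repeatedly combine the two least-probable nodes; the expected code length is the sum of the merged weights.
merge 7/106 + 11/53 → 29/106
merge 12/53 + 29/106 → 1/2
merge 1/2 + 1/2 → 1
L = 29/106 + 1/2 + 1 = 94/53 ≈ 1.774 bits/symbol.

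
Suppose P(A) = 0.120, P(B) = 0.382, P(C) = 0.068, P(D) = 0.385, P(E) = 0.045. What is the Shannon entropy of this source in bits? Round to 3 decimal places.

H = −Σ pᵢ log₂ pᵢ.
−0.120·log₂(0.120) = 0.3671
−0.382·log₂(0.382) = 0.5304
−0.068·log₂(0.068) = 0.2637
−0.385·log₂(0.385) = 0.5302
−0.045·log₂(0.045) = 0.2013
Sum ≈ 1.8926 → 1.893 bits.

1.893 bits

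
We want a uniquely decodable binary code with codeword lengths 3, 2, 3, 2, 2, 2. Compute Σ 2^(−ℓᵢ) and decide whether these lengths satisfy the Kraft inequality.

1.25; no

With common denominator 2^3 = 8: Σ 2^(−ℓᵢ) = 1/8 + 2/8 + 1/8 + 2/8 + 2/8 + 2/8 = 10/8 = 1.25.
Kraft's inequality requires Σ ≤ 1; here Σ = 1.25 > 1, so no such prefix code exists.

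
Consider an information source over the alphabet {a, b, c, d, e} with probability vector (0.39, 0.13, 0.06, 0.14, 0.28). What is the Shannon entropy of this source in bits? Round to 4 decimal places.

H = −Σ pᵢ log₂ pᵢ.
−0.39·log₂(0.39) = 0.5298
−0.13·log₂(0.13) = 0.3826
−0.06·log₂(0.06) = 0.2435
−0.14·log₂(0.14) = 0.3971
−0.28·log₂(0.28) = 0.5142
Sum ≈ 2.0673 → 2.0673 bits.

2.0673 bits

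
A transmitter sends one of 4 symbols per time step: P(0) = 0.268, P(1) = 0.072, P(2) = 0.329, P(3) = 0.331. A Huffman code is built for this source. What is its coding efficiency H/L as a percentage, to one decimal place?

91.9%

Entropy H = −Σ p log₂ p ≈ 1.8381 bits.
Huffman merges: 9/125+67/250→17/50; 329/1000+331/1000→33/50; 17/50+33/50→1. L = 2 ≈ 2.0000.
Efficiency = H/L = 1.8381/2.0000 = 91.9%.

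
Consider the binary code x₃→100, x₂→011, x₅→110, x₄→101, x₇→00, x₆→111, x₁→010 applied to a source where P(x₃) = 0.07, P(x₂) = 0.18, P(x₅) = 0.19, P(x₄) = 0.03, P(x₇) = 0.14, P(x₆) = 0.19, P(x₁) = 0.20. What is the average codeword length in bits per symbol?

L̄ = Σ pᵢ·ℓᵢ = 0.07·3 + 0.18·3 + 0.19·3 + 0.03·3 + 0.14·2 + 0.19·3 + 0.20·3 = 2.86 bits/symbol.

2.86 bits/symbol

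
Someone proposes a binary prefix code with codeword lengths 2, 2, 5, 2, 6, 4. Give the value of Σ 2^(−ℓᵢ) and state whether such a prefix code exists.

0.859375; yes

With common denominator 2^6 = 64: Σ 2^(−ℓᵢ) = 16/64 + 16/64 + 2/64 + 16/64 + 1/64 + 4/64 = 55/64 = 0.859375.
Kraft's inequality requires Σ ≤ 1; here Σ = 0.859375 ≤ 1, so such a prefix code exists.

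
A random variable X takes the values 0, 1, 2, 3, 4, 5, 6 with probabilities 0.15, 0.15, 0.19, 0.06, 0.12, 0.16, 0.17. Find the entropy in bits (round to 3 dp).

H = −Σ pᵢ log₂ pᵢ.
−0.15·log₂(0.15) = 0.4105
−0.15·log₂(0.15) = 0.4105
−0.19·log₂(0.19) = 0.4552
−0.06·log₂(0.06) = 0.2435
−0.12·log₂(0.12) = 0.3671
−0.16·log₂(0.16) = 0.4230
−0.17·log₂(0.17) = 0.4346
Sum ≈ 2.7445 → 2.745 bits.

2.745 bits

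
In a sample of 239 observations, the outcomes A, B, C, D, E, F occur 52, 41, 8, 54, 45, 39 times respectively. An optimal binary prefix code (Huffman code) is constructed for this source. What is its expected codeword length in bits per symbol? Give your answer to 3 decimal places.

Probabilities are the counts divided by 239.
Repeatedly combine the two least-probable nodes; the expected code length is the sum of the merged weights.
merge 8/239 + 39/239 → 47/239
merge 41/239 + 45/239 → 86/239
merge 47/239 + 52/239 → 99/239
merge 54/239 + 86/239 → 140/239
merge 99/239 + 140/239 → 1
L = 47/239 + 86/239 + 99/239 + 140/239 + 1 = 611/239 ≈ 2.556 bits/symbol.

2.556 bits/symbol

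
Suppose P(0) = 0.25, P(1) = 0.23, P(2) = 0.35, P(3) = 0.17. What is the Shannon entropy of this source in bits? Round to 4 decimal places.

1.9524 bits

H = −Σ pᵢ log₂ pᵢ.
−0.25·log₂(0.25) = 0.5000
−0.23·log₂(0.23) = 0.4877
−0.35·log₂(0.35) = 0.5301
−0.17·log₂(0.17) = 0.4346
Sum ≈ 1.9524 → 1.9524 bits.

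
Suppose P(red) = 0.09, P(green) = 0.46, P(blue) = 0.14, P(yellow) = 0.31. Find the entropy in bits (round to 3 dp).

1.749 bits

H = −Σ pᵢ log₂ pᵢ.
−0.09·log₂(0.09) = 0.3127
−0.46·log₂(0.46) = 0.5153
−0.14·log₂(0.14) = 0.3971
−0.31·log₂(0.31) = 0.5238
Sum ≈ 1.7489 → 1.749 bits.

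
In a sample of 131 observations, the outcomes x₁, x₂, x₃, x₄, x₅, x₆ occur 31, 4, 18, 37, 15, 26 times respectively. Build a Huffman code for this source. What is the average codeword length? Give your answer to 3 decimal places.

2.427 bits/symbol

Probabilities are the counts divided by 131.
Repeatedly combine the two least-probable nodes; the expected code length is the sum of the merged weights.
merge 4/131 + 15/131 → 19/131
merge 18/131 + 19/131 → 37/131
merge 26/131 + 31/131 → 57/131
merge 37/131 + 37/131 → 74/131
merge 57/131 + 74/131 → 1
L = 19/131 + 37/131 + 57/131 + 74/131 + 1 = 318/131 ≈ 2.427 bits/symbol.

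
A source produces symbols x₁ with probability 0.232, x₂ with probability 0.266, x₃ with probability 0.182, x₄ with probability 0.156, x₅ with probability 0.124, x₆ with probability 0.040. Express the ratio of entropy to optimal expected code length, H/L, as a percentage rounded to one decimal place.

Entropy H = −Σ p log₂ p ≈ 2.4219 bits.
Huffman merges: 1/25+31/250→41/250; 39/250+41/250→8/25; 91/500+29/125→207/500; 133/500+8/25→293/500; 207/500+293/500→1. L = 621/250 ≈ 2.4840.
Efficiency = H/L = 2.4219/2.4840 = 97.5%.

97.5%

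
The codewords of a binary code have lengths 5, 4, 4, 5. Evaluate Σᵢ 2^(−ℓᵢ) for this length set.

0.1875

With common denominator 2^5 = 32: Σ 2^(−ℓᵢ) = 1/32 + 2/32 + 2/32 + 1/32 = 6/32 = 0.1875.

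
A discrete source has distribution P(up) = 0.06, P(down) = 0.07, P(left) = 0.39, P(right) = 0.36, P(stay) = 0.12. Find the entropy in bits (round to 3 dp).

1.940 bits

H = −Σ pᵢ log₂ pᵢ.
−0.06·log₂(0.06) = 0.2435
−0.07·log₂(0.07) = 0.2686
−0.39·log₂(0.39) = 0.5298
−0.36·log₂(0.36) = 0.5306
−0.12·log₂(0.12) = 0.3671
Sum ≈ 1.9396 → 1.940 bits.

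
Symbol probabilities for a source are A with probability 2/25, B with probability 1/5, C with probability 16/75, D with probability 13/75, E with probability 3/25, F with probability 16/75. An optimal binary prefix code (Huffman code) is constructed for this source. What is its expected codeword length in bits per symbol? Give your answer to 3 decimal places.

Repeatedly combine the two least-probable nodes; the expected code length is the sum of the merged weights.
merge 2/25 + 3/25 → 1/5
merge 13/75 + 1/5 → 28/75
merge 1/5 + 16/75 → 31/75
merge 16/75 + 28/75 → 44/75
merge 31/75 + 44/75 → 1
L = 1/5 + 28/75 + 31/75 + 44/75 + 1 = 193/75 ≈ 2.573 bits/symbol.

2.573 bits/symbol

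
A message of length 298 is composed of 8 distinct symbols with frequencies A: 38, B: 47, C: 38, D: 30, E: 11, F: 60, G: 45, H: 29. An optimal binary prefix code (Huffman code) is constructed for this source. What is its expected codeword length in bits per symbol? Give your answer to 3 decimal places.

2.933 bits/symbol

Probabilities are the counts divided by 298.
Repeatedly combine the two least-probable nodes; the expected code length is the sum of the merged weights.
merge 11/298 + 29/298 → 20/149
merge 15/149 + 19/149 → 34/149
merge 19/149 + 20/149 → 39/149
merge 45/298 + 47/298 → 46/149
merge 30/149 + 34/149 → 64/149
merge 39/149 + 46/149 → 85/149
merge 64/149 + 85/149 → 1
L = 20/149 + 34/149 + 39/149 + 46/149 + 64/149 + 85/149 + 1 = 437/149 ≈ 2.933 bits/symbol.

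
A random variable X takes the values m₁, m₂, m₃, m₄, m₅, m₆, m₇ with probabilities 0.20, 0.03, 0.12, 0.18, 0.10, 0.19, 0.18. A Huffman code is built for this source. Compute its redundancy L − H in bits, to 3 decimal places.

0.079 bits

Entropy H = −Σ p log₂ p ≈ 2.6613 bits.
Huffman merges: 3/100+1/10→13/100; 3/25+13/100→1/4; 9/50+9/50→9/25; 19/100+1/5→39/100; 1/4+9/25→61/100; 39/100+61/100→1. L = 137/50 ≈ 2.7400.
L − H = 2.7400 − 2.6613 = 0.079 bits.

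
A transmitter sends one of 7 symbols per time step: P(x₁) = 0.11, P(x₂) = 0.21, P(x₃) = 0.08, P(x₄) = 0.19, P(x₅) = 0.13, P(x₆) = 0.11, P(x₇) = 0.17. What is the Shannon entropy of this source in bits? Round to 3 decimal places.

2.737 bits

H = −Σ pᵢ log₂ pᵢ.
−0.11·log₂(0.11) = 0.3503
−0.21·log₂(0.21) = 0.4728
−0.08·log₂(0.08) = 0.2915
−0.19·log₂(0.19) = 0.4552
−0.13·log₂(0.13) = 0.3826
−0.11·log₂(0.11) = 0.3503
−0.17·log₂(0.17) = 0.4346
Sum ≈ 2.7374 → 2.737 bits.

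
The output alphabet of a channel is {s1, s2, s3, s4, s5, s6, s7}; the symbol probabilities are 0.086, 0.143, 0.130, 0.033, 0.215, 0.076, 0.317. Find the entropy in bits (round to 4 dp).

2.5354 bits

H = −Σ pᵢ log₂ pᵢ.
−0.086·log₂(0.086) = 0.3044
−0.143·log₂(0.143) = 0.4012
−0.130·log₂(0.130) = 0.3826
−0.033·log₂(0.033) = 0.1624
−0.215·log₂(0.215) = 0.4768
−0.076·log₂(0.076) = 0.2826
−0.317·log₂(0.317) = 0.5254
Sum ≈ 2.5354 → 2.5354 bits.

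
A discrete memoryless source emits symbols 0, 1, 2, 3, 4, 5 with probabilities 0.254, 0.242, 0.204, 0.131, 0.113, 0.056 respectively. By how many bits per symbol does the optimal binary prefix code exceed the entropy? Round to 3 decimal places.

Entropy H = −Σ p log₂ p ≈ 2.4378 bits.
Huffman merges: 7/125+113/1000→169/1000; 131/1000+169/1000→3/10; 51/250+121/500→223/500; 127/500+3/10→277/500; 223/500+277/500→1. L = 2469/1000 ≈ 2.4690.
L − H = 2.4690 − 2.4378 = 0.031 bits.

0.031 bits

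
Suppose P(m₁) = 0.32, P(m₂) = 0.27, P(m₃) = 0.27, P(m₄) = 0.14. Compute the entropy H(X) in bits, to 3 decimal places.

H = −Σ pᵢ log₂ pᵢ.
−0.32·log₂(0.32) = 0.5260
−0.27·log₂(0.27) = 0.5100
−0.27·log₂(0.27) = 0.5100
−0.14·log₂(0.14) = 0.3971
Sum ≈ 1.9432 → 1.943 bits.

1.943 bits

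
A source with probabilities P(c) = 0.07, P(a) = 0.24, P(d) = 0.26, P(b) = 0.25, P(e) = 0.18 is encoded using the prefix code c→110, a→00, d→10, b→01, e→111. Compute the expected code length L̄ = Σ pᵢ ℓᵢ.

L̄ = Σ pᵢ·ℓᵢ = 0.07·3 + 0.24·2 + 0.26·2 + 0.25·2 + 0.18·3 = 2.25 bits/symbol.

2.25 bits/symbol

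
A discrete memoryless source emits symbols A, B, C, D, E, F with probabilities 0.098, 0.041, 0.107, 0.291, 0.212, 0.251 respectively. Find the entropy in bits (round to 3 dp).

2.356 bits

H = −Σ pᵢ log₂ pᵢ.
−0.098·log₂(0.098) = 0.3284
−0.041·log₂(0.041) = 0.1889
−0.107·log₂(0.107) = 0.3450
−0.291·log₂(0.291) = 0.5182
−0.212·log₂(0.212) = 0.4744
−0.251·log₂(0.251) = 0.5006
Sum ≈ 2.3556 → 2.356 bits.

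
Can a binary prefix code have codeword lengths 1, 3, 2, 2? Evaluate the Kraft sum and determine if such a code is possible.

With common denominator 2^3 = 8: Σ 2^(−ℓᵢ) = 4/8 + 1/8 + 2/8 + 2/8 = 9/8 = 1.125.
Kraft's inequality requires Σ ≤ 1; here Σ = 1.125 > 1, so no such prefix code exists.

1.125; no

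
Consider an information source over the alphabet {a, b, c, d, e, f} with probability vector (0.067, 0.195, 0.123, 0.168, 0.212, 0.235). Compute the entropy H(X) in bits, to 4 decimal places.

2.4908 bits

H = −Σ pᵢ log₂ pᵢ.
−0.067·log₂(0.067) = 0.2613
−0.195·log₂(0.195) = 0.4599
−0.123·log₂(0.123) = 0.3719
−0.168·log₂(0.168) = 0.4323
−0.212·log₂(0.212) = 0.4744
−0.235·log₂(0.235) = 0.4910
Sum ≈ 2.4908 → 2.4908 bits.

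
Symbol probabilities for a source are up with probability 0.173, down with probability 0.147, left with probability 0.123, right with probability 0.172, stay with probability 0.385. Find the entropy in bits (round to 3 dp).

H = −Σ pᵢ log₂ pᵢ.
−0.173·log₂(0.173) = 0.4379
−0.147·log₂(0.147) = 0.4066
−0.123·log₂(0.123) = 0.3719
−0.172·log₂(0.172) = 0.4368
−0.385·log₂(0.385) = 0.5302
Sum ≈ 2.1833 → 2.183 bits.

2.183 bits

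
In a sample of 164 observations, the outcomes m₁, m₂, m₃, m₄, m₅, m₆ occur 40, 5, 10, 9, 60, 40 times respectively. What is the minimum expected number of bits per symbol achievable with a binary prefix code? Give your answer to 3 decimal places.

2.232 bits/symbol

Probabilities are the counts divided by 164.
Repeatedly combine the two least-probable nodes; the expected code length is the sum of the merged weights.
merge 5/164 + 9/164 → 7/82
merge 5/82 + 7/82 → 6/41
merge 6/41 + 10/41 → 16/41
merge 10/41 + 15/41 → 25/41
merge 16/41 + 25/41 → 1
L = 7/82 + 6/41 + 16/41 + 25/41 + 1 = 183/82 ≈ 2.232 bits/symbol.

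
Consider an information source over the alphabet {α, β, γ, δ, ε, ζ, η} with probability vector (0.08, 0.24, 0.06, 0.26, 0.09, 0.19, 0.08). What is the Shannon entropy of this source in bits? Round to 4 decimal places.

2.5939 bits

H = −Σ pᵢ log₂ pᵢ.
−0.08·log₂(0.08) = 0.2915
−0.24·log₂(0.24) = 0.4941
−0.06·log₂(0.06) = 0.2435
−0.26·log₂(0.26) = 0.5053
−0.09·log₂(0.09) = 0.3127
−0.19·log₂(0.19) = 0.4552
−0.08·log₂(0.08) = 0.2915
Sum ≈ 2.5939 → 2.5939 bits.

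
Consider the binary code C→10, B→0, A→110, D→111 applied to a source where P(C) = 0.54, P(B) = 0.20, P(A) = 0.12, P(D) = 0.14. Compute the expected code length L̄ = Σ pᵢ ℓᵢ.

2.06 bits/symbol

L̄ = Σ pᵢ·ℓᵢ = 0.54·2 + 0.20·1 + 0.12·3 + 0.14·3 = 2.06 bits/symbol.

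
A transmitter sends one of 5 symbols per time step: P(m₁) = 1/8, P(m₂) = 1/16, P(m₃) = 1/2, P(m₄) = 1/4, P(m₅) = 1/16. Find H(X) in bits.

1.875 bits

Each probability is a power of 1/2, so log₂(1/p) is an integer.
H = Σ p·log₂(1/p) = 1/8·3 + 1/16·4 + 1/2·1 + 1/4·2 + 1/16·4 = 1.875 bits.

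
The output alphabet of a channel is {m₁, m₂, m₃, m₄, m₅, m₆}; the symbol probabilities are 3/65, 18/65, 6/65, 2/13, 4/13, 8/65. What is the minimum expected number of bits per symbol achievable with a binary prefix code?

Repeatedly combine the two least-probable nodes; the expected code length is the sum of the merged weights.
merge 3/65 + 6/65 → 9/65
merge 8/65 + 9/65 → 17/65
merge 2/13 + 17/65 → 27/65
merge 18/65 + 4/13 → 38/65
merge 27/65 + 38/65 → 1
L = 9/65 + 17/65 + 27/65 + 38/65 + 1 = 12/5 = 2.4 bits/symbol.

2.4 bits/symbol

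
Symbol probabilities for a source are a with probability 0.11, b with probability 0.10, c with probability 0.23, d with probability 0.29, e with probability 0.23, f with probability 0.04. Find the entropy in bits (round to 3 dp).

2.361 bits

H = −Σ pᵢ log₂ pᵢ.
−0.11·log₂(0.11) = 0.3503
−0.10·log₂(0.10) = 0.3322
−0.23·log₂(0.23) = 0.4877
−0.29·log₂(0.29) = 0.5179
−0.23·log₂(0.23) = 0.4877
−0.04·log₂(0.04) = 0.1858
Sum ≈ 2.3615 → 2.361 bits.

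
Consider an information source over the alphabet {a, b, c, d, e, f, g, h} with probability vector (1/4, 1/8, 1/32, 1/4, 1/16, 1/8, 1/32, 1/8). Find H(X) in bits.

Each probability is a power of 1/2, so log₂(1/p) is an integer.
H = Σ p·log₂(1/p) = 1/4·2 + 1/8·3 + 1/32·5 + 1/4·2 + 1/16·4 + 1/8·3 + 1/32·5 + 1/8·3 = 2.6875 bits.

2.6875 bits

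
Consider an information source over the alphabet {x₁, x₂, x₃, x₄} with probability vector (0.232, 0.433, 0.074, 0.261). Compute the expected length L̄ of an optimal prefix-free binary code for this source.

Repeatedly combine the two least-probable nodes; the expected code length is the sum of the merged weights.
merge 37/500 + 29/125 → 153/500
merge 261/1000 + 153/500 → 567/1000
merge 433/1000 + 567/1000 → 1
L = 153/500 + 567/1000 + 1 = 1873/1000 = 1.873 bits/symbol.

1.873 bits/symbol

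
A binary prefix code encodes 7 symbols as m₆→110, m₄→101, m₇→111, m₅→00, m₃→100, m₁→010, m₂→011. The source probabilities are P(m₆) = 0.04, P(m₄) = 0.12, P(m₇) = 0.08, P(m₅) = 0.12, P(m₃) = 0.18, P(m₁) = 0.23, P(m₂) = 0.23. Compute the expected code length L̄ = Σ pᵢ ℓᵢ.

2.88 bits/symbol

L̄ = Σ pᵢ·ℓᵢ = 0.04·3 + 0.12·3 + 0.08·3 + 0.12·2 + 0.18·3 + 0.23·3 + 0.23·3 = 2.88 bits/symbol.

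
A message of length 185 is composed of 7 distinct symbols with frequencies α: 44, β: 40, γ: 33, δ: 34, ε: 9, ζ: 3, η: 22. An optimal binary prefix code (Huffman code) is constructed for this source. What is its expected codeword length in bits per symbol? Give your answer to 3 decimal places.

2.611 bits/symbol

Probabilities are the counts divided by 185.
Repeatedly combine the two least-probable nodes; the expected code length is the sum of the merged weights.
merge 3/185 + 9/185 → 12/185
merge 12/185 + 22/185 → 34/185
merge 33/185 + 34/185 → 67/185
merge 34/185 + 8/37 → 2/5
merge 44/185 + 67/185 → 3/5
merge 2/5 + 3/5 → 1
L = 12/185 + 34/185 + 67/185 + 2/5 + 3/5 + 1 = 483/185 ≈ 2.611 bits/symbol.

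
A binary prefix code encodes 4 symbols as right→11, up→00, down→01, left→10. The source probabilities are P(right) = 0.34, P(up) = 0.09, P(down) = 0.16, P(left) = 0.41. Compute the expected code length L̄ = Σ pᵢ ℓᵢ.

2 bits/symbol

L̄ = Σ pᵢ·ℓᵢ = 0.34·2 + 0.09·2 + 0.16·2 + 0.41·2 = 2 bits/symbol.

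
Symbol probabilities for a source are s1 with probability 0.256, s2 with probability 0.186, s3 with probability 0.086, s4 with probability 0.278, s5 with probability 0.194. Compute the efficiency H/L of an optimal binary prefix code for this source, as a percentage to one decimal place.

Entropy H = −Σ p log₂ p ≈ 2.2314 bits.
Huffman merges: 43/500+93/500→34/125; 97/500+32/125→9/20; 34/125+139/500→11/20; 9/20+11/20→1. L = 284/125 ≈ 2.2720.
Efficiency = H/L = 2.2314/2.2720 = 98.2%.

98.2%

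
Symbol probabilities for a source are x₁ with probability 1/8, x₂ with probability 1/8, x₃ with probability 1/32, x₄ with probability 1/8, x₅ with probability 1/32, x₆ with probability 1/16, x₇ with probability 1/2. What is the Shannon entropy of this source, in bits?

2.1875 bits

Each probability is a power of 1/2, so log₂(1/p) is an integer.
H = Σ p·log₂(1/p) = 1/8·3 + 1/8·3 + 1/32·5 + 1/8·3 + 1/32·5 + 1/16·4 + 1/2·1 = 2.1875 bits.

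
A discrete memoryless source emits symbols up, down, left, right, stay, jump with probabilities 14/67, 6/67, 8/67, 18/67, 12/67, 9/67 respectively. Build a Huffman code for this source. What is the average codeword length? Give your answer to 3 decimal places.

Repeatedly combine the two least-probable nodes; the expected code length is the sum of the merged weights.
merge 6/67 + 8/67 → 14/67
merge 9/67 + 12/67 → 21/67
merge 14/67 + 14/67 → 28/67
merge 18/67 + 21/67 → 39/67
merge 28/67 + 39/67 → 1
L = 14/67 + 21/67 + 28/67 + 39/67 + 1 = 169/67 ≈ 2.522 bits/symbol.

2.522 bits/symbol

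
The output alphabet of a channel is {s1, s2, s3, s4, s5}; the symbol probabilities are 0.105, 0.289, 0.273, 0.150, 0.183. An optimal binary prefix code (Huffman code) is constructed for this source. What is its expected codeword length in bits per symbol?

Repeatedly combine the two least-probable nodes; the expected code length is the sum of the merged weights.
merge 21/200 + 3/20 → 51/200
merge 183/1000 + 51/200 → 219/500
merge 273/1000 + 289/1000 → 281/500
merge 219/500 + 281/500 → 1
L = 51/200 + 219/500 + 281/500 + 1 = 451/200 = 2.255 bits/symbol.

2.255 bits/symbol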